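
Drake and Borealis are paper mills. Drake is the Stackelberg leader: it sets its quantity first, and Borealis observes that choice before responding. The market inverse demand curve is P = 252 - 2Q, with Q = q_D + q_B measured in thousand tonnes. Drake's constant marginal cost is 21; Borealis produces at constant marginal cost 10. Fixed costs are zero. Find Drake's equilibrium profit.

Solve by backward induction. Given q_D, the follower Borealis maximises π_B = (252 - 2q_D - 2q_B)q_B - 10q_B.
Setting the follower's marginal profit to zero, 242 - 2q_D - 4q_B = 0, i.e. q_B = (242 - 2q_D)/4.
The leader anticipates this reaction. Substituting into P = 252 - 2Q gives P = 131 - q_D, so π_D = (131 - q_D)q_D - 21q_D.
Maximising: ∂π_D/∂q_D = 110 - 2q_D = 0, giving q_D = 55.
Then q_B = (242 - 2·55)/4 = 33.
Price P = 252 - 2·88 = 76.
Drake's profit: (76 - 21)·55 = 3025.

3025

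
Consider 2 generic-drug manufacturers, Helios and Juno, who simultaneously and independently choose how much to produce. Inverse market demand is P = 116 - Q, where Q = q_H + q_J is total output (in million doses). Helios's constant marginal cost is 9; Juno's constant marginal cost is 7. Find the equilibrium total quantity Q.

Helios's profit: π_H = (116 - Q)q_H - (9q_H). Setting ∂π_H/∂q_H = 0: 107 - 2q_H - (q_J) = 0.
Juno's profit: π_J = (116 - Q)q_J - (7q_J). Setting ∂π_J/∂q_J = 0: 109 - 2q_J - (q_H) = 0.
Rearranging gives the reaction functions q_H = (107 - q_J)/2 and q_J = (109 - q_H)/2.
Substituting one into the other gives q_H = 35 and q_J = 37.
Total output Q = 35 + 37 = 72.

72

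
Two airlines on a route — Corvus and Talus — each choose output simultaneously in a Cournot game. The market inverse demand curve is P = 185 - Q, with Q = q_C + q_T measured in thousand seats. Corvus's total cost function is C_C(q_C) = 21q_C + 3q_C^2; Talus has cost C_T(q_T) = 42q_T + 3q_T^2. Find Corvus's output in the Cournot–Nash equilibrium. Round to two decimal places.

18.56

Corvus's profit: π_C = (185 - Q)q_C - (21q_C + 3q_C²). Setting ∂π_C/∂q_C = 0: 164 - 8q_C - (q_T) = 0.
Talus's first-order condition: 143 - 8q_T - (q_C) = 0.
Best responses: q_C = (164 - q_T)/8, q_T = (143 - q_C)/8.
Solving the pair: q_C = 167/9, q_T = 140/9.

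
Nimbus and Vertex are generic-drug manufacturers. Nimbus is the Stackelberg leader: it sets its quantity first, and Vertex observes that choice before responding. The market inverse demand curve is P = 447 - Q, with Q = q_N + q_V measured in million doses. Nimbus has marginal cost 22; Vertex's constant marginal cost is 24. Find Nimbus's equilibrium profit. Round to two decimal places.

22791.13

The follower Vertex best-responds to any q_N: π_V = (447 - Q)q_V - 24q_V.
∂π_V/∂q_V = 423 - q_N - 2q_V = 0 gives the reaction function q_V = (423 - q_N)/2.
Nimbus substitutes q_V(q_N) into its own profit: π_N = q_N(447 - q_N - (423 - q_N)/2) - 22q_N = (471/2 - (1/2)q_N)q_N - 22q_N.
Leader FOC: 427/2 - q_N = 0, so q_N = 427/2.
Then q_V = (423 - 427/2)/2 = 419/4.
Price P = 447 - 1273/4 = 515/4.
Nimbus's profit: (515/4 - 22)·(427/2) = 22791.1250.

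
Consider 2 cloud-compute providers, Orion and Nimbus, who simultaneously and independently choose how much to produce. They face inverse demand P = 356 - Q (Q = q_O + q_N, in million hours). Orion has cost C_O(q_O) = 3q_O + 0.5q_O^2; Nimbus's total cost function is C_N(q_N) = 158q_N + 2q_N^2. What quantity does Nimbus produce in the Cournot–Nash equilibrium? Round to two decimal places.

14.18

Orion's profit: π_O = (356 - Q)q_O - (3q_O + (1/2)q_O²). Setting ∂π_O/∂q_O = 0: 353 - 3q_O - (q_N) = 0.
Nimbus's first-order condition: 198 - 6q_N - (q_O) = 0.
Best responses: q_O = (353 - q_N)/3, q_N = (198 - q_O)/6.
Substituting one into the other gives q_O = 1920/17 and q_N = 241/17.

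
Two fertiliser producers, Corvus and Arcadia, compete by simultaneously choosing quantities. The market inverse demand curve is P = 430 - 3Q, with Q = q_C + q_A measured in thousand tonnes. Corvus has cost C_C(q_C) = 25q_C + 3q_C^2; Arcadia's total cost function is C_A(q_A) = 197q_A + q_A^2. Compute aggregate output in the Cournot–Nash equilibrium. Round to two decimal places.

Corvus's profit: π_C = (430 - 3Q)q_C - (25q_C + 3q_C²). Setting ∂π_C/∂q_C = 0: 405 - 12q_C - 3(q_A) = 0.
Arcadia's profit: π_A = (430 - 3Q)q_A - (197q_A + q_A²). Setting ∂π_A/∂q_A = 0: 233 - 8q_A - 3(q_C) = 0.
So q_C = (405 - 3q_A)/12 and q_A = (233 - 3q_C)/8.
Substituting one into the other gives q_C = 847/29 and q_A = 527/29.
Total output Q = 847/29 + 527/29 = 1374/29.

47.38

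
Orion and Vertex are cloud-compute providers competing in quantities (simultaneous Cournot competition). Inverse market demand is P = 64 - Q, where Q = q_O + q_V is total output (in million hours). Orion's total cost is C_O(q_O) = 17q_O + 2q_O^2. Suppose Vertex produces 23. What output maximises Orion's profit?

With the rival's output fixed at 23, Orion's profit is π_O = (64 - 23 - q_O)q_O - (17q_O + 2q_O²) = (41 - q_O)q_O - (17q_O + 2q_O²).
∂π_O/∂q_O = 24 - 6q_O = 0, so q_O = 4.

4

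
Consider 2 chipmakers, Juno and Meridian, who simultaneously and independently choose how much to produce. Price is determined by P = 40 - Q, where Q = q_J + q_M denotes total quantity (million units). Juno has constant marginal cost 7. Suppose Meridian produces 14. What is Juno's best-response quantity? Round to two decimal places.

9.50

With the rival's output fixed at 14, Juno's profit is π_J = (40 - 14 - q_J)q_J - (7q_J) = (26 - q_J)q_J - (7q_J).
∂π_J/∂q_J = 19 - 2q_J = 0, so q_J = 19/2.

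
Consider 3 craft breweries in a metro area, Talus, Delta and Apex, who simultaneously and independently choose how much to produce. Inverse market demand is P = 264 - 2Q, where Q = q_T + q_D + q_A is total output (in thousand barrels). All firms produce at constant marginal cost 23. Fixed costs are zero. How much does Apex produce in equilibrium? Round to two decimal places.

Each firm earns π_i = (264 - 2Q)q_i - 23q_i.
First-order condition (treating rivals' output as given): 241 - 4q_i - 2·Σ_{j≠i} q_j = 0.
By symmetry each firm produces the same amount; substituting Σ_{j≠i} q_j = 2q_i yields q_i = 241/8.

30.13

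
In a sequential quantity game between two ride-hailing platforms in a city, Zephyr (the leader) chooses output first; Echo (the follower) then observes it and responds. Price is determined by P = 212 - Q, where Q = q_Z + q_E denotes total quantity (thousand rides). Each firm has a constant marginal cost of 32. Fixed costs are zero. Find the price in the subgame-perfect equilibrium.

Solve by backward induction. Given q_Z, the follower Echo maximises π_E = (212 - q_Z - q_E)q_E - 32q_E.
∂π_E/∂q_E = 180 - q_Z - 2q_E = 0 gives the reaction function q_E = (180 - q_Z)/2.
Zephyr substitutes q_E(q_Z) into its own profit: π_Z = q_Z(212 - q_Z - (180 - q_Z)/2) - 32q_Z = (122 - (1/2)q_Z)q_Z - 32q_Z.
Leader FOC: 90 - q_Z = 0, so q_Z = 90.
Then q_E = (180 - 90)/2 = 45.
Total output Q = 135, so price P = 212 - 135 = 77.

77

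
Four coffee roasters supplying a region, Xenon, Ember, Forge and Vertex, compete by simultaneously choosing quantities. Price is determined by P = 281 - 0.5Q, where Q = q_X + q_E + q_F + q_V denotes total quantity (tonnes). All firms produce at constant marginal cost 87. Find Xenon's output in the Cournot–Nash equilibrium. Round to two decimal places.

77.60

Each firm earns π_i = (281 - 0.5Q)q_i - 87q_i.
First-order condition (treating rivals' output as given): 194 - q_i - (1/2)·Σ_{j≠i} q_j = 0.
By symmetry each firm produces the same amount; substituting Σ_{j≠i} q_j = 3q_i yields q_i = 194/(5/2) = 388/5.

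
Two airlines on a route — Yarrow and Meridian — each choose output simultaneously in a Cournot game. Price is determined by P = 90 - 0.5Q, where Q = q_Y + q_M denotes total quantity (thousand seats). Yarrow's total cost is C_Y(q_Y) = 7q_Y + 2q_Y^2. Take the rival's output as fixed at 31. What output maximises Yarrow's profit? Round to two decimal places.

With the rival's output fixed at 31, Yarrow's profit is π_Y = (90 - (1/2)·31 - (1/2)q_Y)q_Y - (7q_Y + 2q_Y²) = (149/2 - (1/2)q_Y)q_Y - (7q_Y + 2q_Y²).
∂π_Y/∂q_Y = 135/2 - 5q_Y = 0, so q_Y = 27/2.

13.50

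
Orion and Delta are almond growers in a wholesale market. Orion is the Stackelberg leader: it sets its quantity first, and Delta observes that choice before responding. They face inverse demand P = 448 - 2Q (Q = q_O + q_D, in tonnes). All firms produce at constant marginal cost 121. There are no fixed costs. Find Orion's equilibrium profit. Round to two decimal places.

6683.06

Solve by backward induction. Given q_O, the follower Delta maximises π_D = (448 - 2q_O - 2q_D)q_D - 121q_D.
Setting the follower's marginal profit to zero, 327 - 2q_O - 4q_D = 0, i.e. q_D = (327 - 2q_O)/4.
Orion substitutes q_D(q_O) into its own profit: π_O = q_O(448 - 2q_O - (327 - 2q_O)/2) - 121q_O = (569/2 - q_O)q_O - 121q_O.
The leader's first-order condition 327/2 - 2q_O = 0 yields q_O = 327/4.
Then q_D = (327 - 2·(327/4))/4 = 327/8.
Price P = 448 - 2·(981/8) = 811/4.
Orion's profit: (811/4 - 121)·(327/4) = 6683.0625.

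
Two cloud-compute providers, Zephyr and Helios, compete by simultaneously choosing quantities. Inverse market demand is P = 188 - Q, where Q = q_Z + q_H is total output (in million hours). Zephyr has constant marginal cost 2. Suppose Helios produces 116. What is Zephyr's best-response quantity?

With the rival's output fixed at 116, Zephyr's profit is π_Z = (188 - 116 - q_Z)q_Z - (2q_Z) = (72 - q_Z)q_Z - (2q_Z).
∂π_Z/∂q_Z = 70 - 2q_Z = 0, so q_Z = 35.

35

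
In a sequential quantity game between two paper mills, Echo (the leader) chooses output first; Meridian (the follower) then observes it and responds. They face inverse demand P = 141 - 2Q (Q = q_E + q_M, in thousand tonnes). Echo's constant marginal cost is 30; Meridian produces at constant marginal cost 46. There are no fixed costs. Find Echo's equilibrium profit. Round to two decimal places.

1008.06

The follower Meridian best-responds to any q_E: π_M = (141 - 2Q)q_M - 46q_M.
Follower FOC: 95 - 2q_E - 4q_M = 0, so q_M(q_E) = (95 - 2q_E)/4.
The leader anticipates this reaction. Substituting into P = 141 - 2Q gives P = 187/2 - q_E, so π_E = (187/2 - q_E)q_E - 30q_E.
Maximising: ∂π_E/∂q_E = 127/2 - 2q_E = 0, giving q_E = 127/4.
Then q_M = (95 - 2·(127/4))/4 = 63/8.
Price P = 141 - 2·(317/8) = 247/4.
Echo's profit: (247/4 - 30)·(127/4) = 1008.0625.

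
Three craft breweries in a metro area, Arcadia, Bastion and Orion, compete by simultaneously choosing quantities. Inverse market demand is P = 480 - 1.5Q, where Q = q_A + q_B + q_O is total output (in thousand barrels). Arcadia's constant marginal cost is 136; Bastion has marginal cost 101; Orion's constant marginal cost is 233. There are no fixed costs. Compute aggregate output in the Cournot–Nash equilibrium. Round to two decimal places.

Arcadia's profit: π_A = (480 - 1.5Q)q_A - (136q_A). Setting ∂π_A/∂q_A = 0: 344 - 3q_A - (3/2)(q_B + q_O) = 0.
Bastion's profit: π_B = (480 - 1.5Q)q_B - (101q_B). Setting ∂π_B/∂q_B = 0: 379 - 3q_B - (3/2)(q_A + q_O) = 0.
Orion's first-order condition: 247 - 3q_O - (3/2)(q_A + q_B) = 0.
Adding the 3 first-order conditions: 970 − 6Q = 0, so Q = 485/3.
Back-substituting: q_A = (344 − 485/2)/(3/2) = 203/3, q_B = (379 − 485/2)/(3/2) = 91, q_O = (247 − 485/2)/(3/2) = 3.
Total output Q = 203/3 + 91 + 3 = 485/3.

161.67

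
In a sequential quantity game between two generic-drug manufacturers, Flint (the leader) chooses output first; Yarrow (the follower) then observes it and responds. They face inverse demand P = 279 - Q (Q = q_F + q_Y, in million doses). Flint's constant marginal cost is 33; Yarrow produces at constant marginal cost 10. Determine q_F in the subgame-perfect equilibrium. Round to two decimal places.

111.50

The follower Yarrow best-responds to any q_F: π_Y = (279 - Q)q_Y - 10q_Y.
∂π_Y/∂q_Y = 269 - q_F - 2q_Y = 0 gives the reaction function q_Y = (269 - q_F)/2.
Flint substitutes q_Y(q_F) into its own profit: π_F = q_F(279 - q_F - (269 - q_F)/2) - 33q_F = (289/2 - (1/2)q_F)q_F - 33q_F.
Maximising: ∂π_F/∂q_F = 223/2 - q_F = 0, giving q_F = 223/2.
Then q_Y = (269 - 223/2)/2 = 315/4.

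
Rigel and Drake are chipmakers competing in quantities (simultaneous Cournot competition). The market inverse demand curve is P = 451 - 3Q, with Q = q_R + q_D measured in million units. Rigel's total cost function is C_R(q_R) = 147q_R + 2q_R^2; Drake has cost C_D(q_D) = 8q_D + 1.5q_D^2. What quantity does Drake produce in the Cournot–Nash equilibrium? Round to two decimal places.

43.43

Rigel's profit: π_R = (451 - 3Q)q_R - (147q_R + 2q_R²). Setting ∂π_R/∂q_R = 0: 304 - 10q_R - 3(q_D) = 0.
Drake's first-order condition: 443 - 9q_D - 3(q_R) = 0.
So q_R = (304 - 3q_D)/10 and q_D = (443 - 3q_R)/9.
Substituting one into the other gives q_R = 469/27 and q_D = 43.4321.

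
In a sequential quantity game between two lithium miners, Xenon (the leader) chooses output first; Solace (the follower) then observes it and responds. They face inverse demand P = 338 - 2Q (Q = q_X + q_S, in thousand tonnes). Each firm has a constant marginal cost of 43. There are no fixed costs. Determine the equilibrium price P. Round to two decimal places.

Solve by backward induction. Given q_X, the follower Solace maximises π_S = (338 - 2q_X - 2q_S)q_S - 43q_S.
Follower FOC: 295 - 2q_X - 4q_S = 0, so q_S(q_X) = (295 - 2q_X)/4.
Xenon substitutes q_S(q_X) into its own profit: π_X = q_X(338 - 2q_X - (295 - 2q_X)/2) - 43q_X = (381/2 - q_X)q_X - 43q_X.
Leader FOC: 295/2 - 2q_X = 0, so q_X = 295/4.
Then q_S = (295 - 2·(295/4))/4 = 295/8.
Total output Q = 885/8, so price P = 338 - 2·(885/8) = 467/4.

116.75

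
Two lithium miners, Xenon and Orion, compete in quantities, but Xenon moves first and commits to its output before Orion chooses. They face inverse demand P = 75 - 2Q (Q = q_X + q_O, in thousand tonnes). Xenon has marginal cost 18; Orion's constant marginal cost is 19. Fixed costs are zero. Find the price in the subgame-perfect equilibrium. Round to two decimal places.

32.50

Solve by backward induction. Given q_X, the follower Orion maximises π_O = (75 - 2q_X - 2q_O)q_O - 19q_O.
Follower FOC: 56 - 2q_X - 4q_O = 0, so q_O(q_X) = (56 - 2q_X)/4.
Xenon substitutes q_O(q_X) into its own profit: π_X = q_X(75 - 2q_X - (56 - 2q_X)/2) - 18q_X = (47 - q_X)q_X - 18q_X.
The leader's first-order condition 29 - 2q_X = 0 yields q_X = 29/2.
Then q_O = (56 - 2·(29/2))/4 = 27/4.
Total output Q = 85/4, so price P = 75 - 2·(85/4) = 65/2.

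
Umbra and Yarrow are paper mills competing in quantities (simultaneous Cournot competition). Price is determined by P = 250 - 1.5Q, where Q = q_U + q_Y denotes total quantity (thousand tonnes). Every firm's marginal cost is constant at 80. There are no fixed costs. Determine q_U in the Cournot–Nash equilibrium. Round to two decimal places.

Each firm earns π_i = (250 - 1.5Q)q_i - 80q_i.
Setting ∂π_i/∂q_i = 0 with rivals' quantities fixed: 170 - 3q_i - (3/2)q_j = 0.
By symmetry each firm produces the same amount; substituting q_j = q_i yields q_i = 170/(9/2) = 340/9.

37.78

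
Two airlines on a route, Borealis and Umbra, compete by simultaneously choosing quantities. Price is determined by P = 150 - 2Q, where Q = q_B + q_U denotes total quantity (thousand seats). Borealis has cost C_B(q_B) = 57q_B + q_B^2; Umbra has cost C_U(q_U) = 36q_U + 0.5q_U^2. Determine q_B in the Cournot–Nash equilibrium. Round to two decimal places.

9.12

Borealis's profit: π_B = (150 - 2Q)q_B - (57q_B + q_B²). Setting ∂π_B/∂q_B = 0: 93 - 6q_B - 2(q_U) = 0.
Umbra's profit: π_U = (150 - 2Q)q_U - (36q_U + (1/2)q_U²). Setting ∂π_U/∂q_U = 0: 114 - 5q_U - 2(q_B) = 0.
So q_B = (93 - 2q_U)/6 and q_U = (114 - 2q_B)/5.
Solving the pair: q_B = 237/26, q_U = 249/13.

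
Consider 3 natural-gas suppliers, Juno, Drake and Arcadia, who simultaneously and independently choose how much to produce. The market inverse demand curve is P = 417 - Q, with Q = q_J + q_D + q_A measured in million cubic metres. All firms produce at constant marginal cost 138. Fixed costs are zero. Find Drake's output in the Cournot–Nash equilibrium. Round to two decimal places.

69.75

A representative firm's profit is π_i = q_i(417 - Q) - 138q_i.
Setting ∂π_i/∂q_i = 0 with rivals' quantities fixed: 279 - 2q_i - Σ_{j≠i} q_j = 0.
By symmetry each firm produces the same amount; substituting Σ_{j≠i} q_j = 2q_i yields q_i = 279/4.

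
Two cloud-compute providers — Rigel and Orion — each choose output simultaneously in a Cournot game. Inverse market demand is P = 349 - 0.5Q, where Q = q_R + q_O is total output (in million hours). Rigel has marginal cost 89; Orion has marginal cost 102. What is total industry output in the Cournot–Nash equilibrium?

338

Rigel's profit: π_R = (349 - 0.5Q)q_R - (89q_R). Setting ∂π_R/∂q_R = 0: 260 - q_R - (1/2)(q_O) = 0.
Orion's profit: π_O = (349 - 0.5Q)q_O - (102q_O). Setting ∂π_O/∂q_O = 0: 247 - q_O - (1/2)(q_R) = 0.
So q_R = (260 - (1/2)q_O) and q_O = (247 - (1/2)q_R).
Substituting one into the other gives q_R = 182 and q_O = 156.
Total output Q = 182 + 156 = 338.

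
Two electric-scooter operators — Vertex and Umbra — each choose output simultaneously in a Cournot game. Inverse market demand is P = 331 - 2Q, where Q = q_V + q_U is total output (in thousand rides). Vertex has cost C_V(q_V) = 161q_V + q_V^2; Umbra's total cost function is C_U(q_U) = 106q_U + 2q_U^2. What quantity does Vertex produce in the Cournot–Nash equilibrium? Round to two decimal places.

Vertex's profit: π_V = (331 - 2Q)q_V - (161q_V + q_V²). Setting ∂π_V/∂q_V = 0: 170 - 6q_V - 2(q_U) = 0.
Umbra's profit: π_U = (331 - 2Q)q_U - (106q_U + 2q_U²). Setting ∂π_U/∂q_U = 0: 225 - 8q_U - 2(q_V) = 0.
So q_V = (170 - 2q_U)/6 and q_U = (225 - 2q_V)/8.
Substituting one into the other gives q_V = 455/22 and q_U = 505/22.

20.68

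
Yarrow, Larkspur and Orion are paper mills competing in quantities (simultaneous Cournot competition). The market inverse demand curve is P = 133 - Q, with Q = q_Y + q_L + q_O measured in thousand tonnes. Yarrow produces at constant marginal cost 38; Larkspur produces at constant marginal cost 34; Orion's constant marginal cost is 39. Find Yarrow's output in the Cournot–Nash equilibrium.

Yarrow's profit: π_Y = (133 - Q)q_Y - (38q_Y). Setting ∂π_Y/∂q_Y = 0: 95 - 2q_Y - (q_L + q_O) = 0.
Larkspur's profit: π_L = (133 - Q)q_L - (34q_L). Setting ∂π_L/∂q_L = 0: 99 - 2q_L - (q_Y + q_O) = 0.
Orion's first-order condition: 94 - 2q_O - (q_Y + q_L) = 0.
Summing all 3 equations gives 288 − 4Q = 0, hence Q = 72.
Back-substituting: q_Y = (95 − 72) = 23, q_L = (99 − 72) = 27, q_O = (94 − 72) = 22.

23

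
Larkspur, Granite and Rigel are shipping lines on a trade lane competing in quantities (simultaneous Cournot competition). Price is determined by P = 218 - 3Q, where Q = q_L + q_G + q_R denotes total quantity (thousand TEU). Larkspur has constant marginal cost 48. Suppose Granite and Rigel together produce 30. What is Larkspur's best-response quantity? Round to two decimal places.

13.33

With rivals' combined output fixed at 30, Larkspur's profit is π_L = (218 - 3·30 - 3q_L)q_L - (48q_L) = (128 - 3q_L)q_L - (48q_L).
∂π_L/∂q_L = 80 - 6q_L = 0, so q_L = 40/3.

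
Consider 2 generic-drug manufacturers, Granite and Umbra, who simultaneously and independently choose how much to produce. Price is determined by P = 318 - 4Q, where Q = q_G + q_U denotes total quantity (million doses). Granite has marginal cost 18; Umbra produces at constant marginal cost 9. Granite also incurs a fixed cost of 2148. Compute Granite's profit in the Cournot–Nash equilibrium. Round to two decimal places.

Granite's profit: π_G = (318 - 4Q)q_G - (18q_G). Setting ∂π_G/∂q_G = 0: 300 - 8q_G - 4(q_U) = 0.
Umbra's profit: π_U = (318 - 4Q)q_U - (9q_U). Setting ∂π_U/∂q_U = 0: 309 - 8q_U - 4(q_G) = 0.
So q_G = (300 - 4q_U)/8 and q_U = (309 - 4q_G)/8.
Solving the pair: q_G = 97/4, q_U = 53/2.
Price P = 318 - 4·(203/4) = 115.
Granite's profit: (115 - 18)·(97/4) - 2148 = 817/4.

204.25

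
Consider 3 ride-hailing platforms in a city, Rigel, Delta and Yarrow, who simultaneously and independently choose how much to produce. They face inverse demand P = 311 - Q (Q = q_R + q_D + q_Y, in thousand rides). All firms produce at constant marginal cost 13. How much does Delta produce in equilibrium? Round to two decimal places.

Each firm earns π_i = (311 - Q)q_i - 13q_i.
Setting ∂π_i/∂q_i = 0 with rivals' quantities fixed: 298 - 2q_i - Σ_{j≠i} q_j = 0.
With identical firms every q_j equals q_i, so Σ_{j≠i} q_j = 2q_i and 298 = 4q_i, giving q_i = 149/2.

74.50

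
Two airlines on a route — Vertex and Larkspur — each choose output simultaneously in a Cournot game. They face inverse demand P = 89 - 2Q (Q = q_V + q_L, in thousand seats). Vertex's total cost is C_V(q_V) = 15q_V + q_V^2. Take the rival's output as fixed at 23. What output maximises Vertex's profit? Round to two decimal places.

With the rival's output fixed at 23, Vertex's profit is π_V = (89 - 2·23 - 2q_V)q_V - (15q_V + q_V²) = (43 - 2q_V)q_V - (15q_V + q_V²).
∂π_V/∂q_V = 28 - 6q_V = 0, so q_V = 14/3.

4.67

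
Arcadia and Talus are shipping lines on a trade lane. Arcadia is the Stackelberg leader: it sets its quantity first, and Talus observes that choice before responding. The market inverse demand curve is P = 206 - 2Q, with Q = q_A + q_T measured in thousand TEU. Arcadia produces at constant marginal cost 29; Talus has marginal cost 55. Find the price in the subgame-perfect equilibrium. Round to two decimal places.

The follower Talus best-responds to any q_A: π_T = (206 - 2Q)q_T - 55q_T.
∂π_T/∂q_T = 151 - 2q_A - 4q_T = 0 gives the reaction function q_T = (151 - 2q_A)/4.
Arcadia substitutes q_T(q_A) into its own profit: π_A = q_A(206 - 2q_A - (151 - 2q_A)/2) - 29q_A = (261/2 - q_A)q_A - 29q_A.
Leader FOC: 203/2 - 2q_A = 0, so q_A = 203/4.
Then q_T = (151 - 2·(203/4))/4 = 99/8.
Total output Q = 505/8, so price P = 206 - 2·(505/8) = 319/4.

79.75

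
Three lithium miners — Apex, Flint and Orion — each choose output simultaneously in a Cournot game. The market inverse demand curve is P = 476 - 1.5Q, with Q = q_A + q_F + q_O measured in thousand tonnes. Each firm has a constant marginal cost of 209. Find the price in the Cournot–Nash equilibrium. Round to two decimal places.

A representative firm's profit is π_i = q_i(476 - 1.5Q) - 209q_i.
Setting ∂π_i/∂q_i = 0 with rivals' quantities fixed: 267 - 3q_i - (3/2)·Σ_{j≠i} q_j = 0.
By symmetry each firm produces the same amount; substituting Σ_{j≠i} q_j = 2q_i yields q_i = 267/6 = 89/2.
Total output Q = 267/2, so price P = 476 - (3/2)·(267/2) = 1103/4.

275.75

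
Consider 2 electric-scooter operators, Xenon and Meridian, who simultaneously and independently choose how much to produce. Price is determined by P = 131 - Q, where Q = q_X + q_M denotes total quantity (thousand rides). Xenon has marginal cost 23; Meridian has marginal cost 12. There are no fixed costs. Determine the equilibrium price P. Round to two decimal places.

Xenon's profit: π_X = (131 - Q)q_X - (23q_X). Setting ∂π_X/∂q_X = 0: 108 - 2q_X - (q_M) = 0.
Meridian's profit: π_M = (131 - Q)q_M - (12q_M). Setting ∂π_M/∂q_M = 0: 119 - 2q_M - (q_X) = 0.
So q_X = (108 - q_M)/2 and q_M = (119 - q_X)/2.
Solving the pair: q_X = 97/3, q_M = 130/3.
Total output Q = 227/3, so price P = 131 - 227/3 = 166/3.

55.33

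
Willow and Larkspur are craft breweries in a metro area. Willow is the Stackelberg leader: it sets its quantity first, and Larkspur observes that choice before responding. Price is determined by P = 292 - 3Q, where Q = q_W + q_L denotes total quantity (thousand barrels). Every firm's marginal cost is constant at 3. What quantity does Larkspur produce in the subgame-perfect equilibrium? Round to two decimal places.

24.08

The follower Larkspur best-responds to any q_W: π_L = (292 - 3Q)q_L - 3q_L.
∂π_L/∂q_L = 289 - 3q_W - 6q_L = 0 gives the reaction function q_L = (289 - 3q_W)/6.
The leader anticipates this reaction. Substituting into P = 292 - 3Q gives P = 295/2 - (3/2)q_W, so π_W = (295/2 - (3/2)q_W)q_W - 3q_W.
Maximising: ∂π_W/∂q_W = 289/2 - 3q_W = 0, giving q_W = 289/6.
Then q_L = (289 - 3·(289/6))/6 = 289/12.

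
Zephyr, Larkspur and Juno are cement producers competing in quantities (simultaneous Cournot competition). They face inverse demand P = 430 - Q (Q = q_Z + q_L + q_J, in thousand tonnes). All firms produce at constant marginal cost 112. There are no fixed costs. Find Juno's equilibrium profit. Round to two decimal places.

A representative firm's profit is π_i = q_i(430 - Q) - 112q_i.
First-order condition (treating rivals' output as given): 318 - 2q_i - Σ_{j≠i} q_j = 0.
With identical firms every q_j equals q_i, so Σ_{j≠i} q_j = 2q_i and 318 = 4q_i, giving q_i = 159/2.
Price P = 430 - 477/2 = 383/2.
Juno's profit: (383/2 - 112)·(159/2) = 6320.2500.

6320.25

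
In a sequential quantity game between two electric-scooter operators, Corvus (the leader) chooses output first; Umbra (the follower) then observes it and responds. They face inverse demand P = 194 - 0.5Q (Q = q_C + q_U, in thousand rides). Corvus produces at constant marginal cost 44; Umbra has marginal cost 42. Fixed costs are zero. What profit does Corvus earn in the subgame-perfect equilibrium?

5476

Solve by backward induction. Given q_C, the follower Umbra maximises π_U = (194 - (1/2)q_C - (1/2)q_U)q_U - 42q_U.
Follower FOC: 152 - (1/2)q_C - q_U = 0, so q_U(q_C) = (152 - (1/2)q_C).
Corvus substitutes q_U(q_C) into its own profit: π_C = q_C(194 - (1/2)q_C - (152 - (1/2)q_C)/2) - 44q_C = (118 - (1/4)q_C)q_C - 44q_C.
The leader's first-order condition 74 - (1/2)q_C = 0 yields q_C = 148.
Then q_U = (152 - (1/2)·148) = 78.
Price P = 194 - (1/2)·226 = 81.
Corvus's profit: (81 - 44)·148 = 5476.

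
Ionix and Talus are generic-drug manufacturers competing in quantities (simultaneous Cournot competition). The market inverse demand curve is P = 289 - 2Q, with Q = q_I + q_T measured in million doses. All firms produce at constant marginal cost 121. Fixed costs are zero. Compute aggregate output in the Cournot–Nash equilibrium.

Each firm earns π_i = (289 - 2Q)q_i - 121q_i.
Setting ∂π_i/∂q_i = 0 with rivals' quantities fixed: 168 - 4q_i - 2q_j = 0.
By symmetry each firm produces the same amount; substituting q_j = q_i yields q_i = 168/6 = 28.
Total output Q = 28 + 28 = 56.

56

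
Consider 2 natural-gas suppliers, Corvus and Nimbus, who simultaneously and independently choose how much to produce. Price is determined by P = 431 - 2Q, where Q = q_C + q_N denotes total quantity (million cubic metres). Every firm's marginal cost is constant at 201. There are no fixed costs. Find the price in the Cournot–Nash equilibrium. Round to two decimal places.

277.67

A representative firm's profit is π_i = q_i(431 - 2Q) - 201q_i.
Setting ∂π_i/∂q_i = 0 with rivals' quantities fixed: 230 - 4q_i - 2q_j = 0.
By symmetry each firm produces the same amount; substituting q_j = q_i yields q_i = 230/6 = 115/3.
Total output Q = 230/3, so price P = 431 - 2·(230/3) = 833/3.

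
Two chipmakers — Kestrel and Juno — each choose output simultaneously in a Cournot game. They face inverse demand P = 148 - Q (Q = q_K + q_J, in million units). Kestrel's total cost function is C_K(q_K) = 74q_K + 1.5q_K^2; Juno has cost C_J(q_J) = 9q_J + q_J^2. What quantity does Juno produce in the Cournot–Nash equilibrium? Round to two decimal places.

Kestrel's profit: π_K = (148 - Q)q_K - (74q_K + (3/2)q_K²). Setting ∂π_K/∂q_K = 0: 74 - 5q_K - (q_J) = 0.
Juno's first-order condition: 139 - 4q_J - (q_K) = 0.
Best responses: q_K = (74 - q_J)/5, q_J = (139 - q_K)/4.
Substituting one into the other gives q_K = 157/19 and q_J = 621/19.

32.68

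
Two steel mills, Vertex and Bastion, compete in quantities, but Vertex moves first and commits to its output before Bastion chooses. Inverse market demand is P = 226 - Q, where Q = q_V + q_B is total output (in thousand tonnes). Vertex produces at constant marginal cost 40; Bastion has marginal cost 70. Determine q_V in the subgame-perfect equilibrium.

108

The follower Bastion best-responds to any q_V: π_B = (226 - Q)q_B - 70q_B.
Setting the follower's marginal profit to zero, 156 - q_V - 2q_B = 0, i.e. q_B = (156 - q_V)/2.
The leader anticipates this reaction. Substituting into P = 226 - Q gives P = 148 - (1/2)q_V, so π_V = (148 - (1/2)q_V)q_V - 40q_V.
Maximising: ∂π_V/∂q_V = 108 - q_V = 0, giving q_V = 108.
Then q_B = (156 - 108)/2 = 24.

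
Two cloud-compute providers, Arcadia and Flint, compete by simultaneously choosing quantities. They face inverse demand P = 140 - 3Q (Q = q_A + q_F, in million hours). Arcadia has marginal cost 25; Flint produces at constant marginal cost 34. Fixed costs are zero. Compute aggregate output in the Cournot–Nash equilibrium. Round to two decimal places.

24.56

Arcadia's profit: π_A = (140 - 3Q)q_A - (25q_A). Setting ∂π_A/∂q_A = 0: 115 - 6q_A - 3(q_F) = 0.
Flint's profit: π_F = (140 - 3Q)q_F - (34q_F). Setting ∂π_F/∂q_F = 0: 106 - 6q_F - 3(q_A) = 0.
So q_A = (115 - 3q_F)/6 and q_F = (106 - 3q_A)/6.
Substituting one into the other gives q_A = 124/9 and q_F = 97/9.
Total output Q = 124/9 + 97/9 = 221/9.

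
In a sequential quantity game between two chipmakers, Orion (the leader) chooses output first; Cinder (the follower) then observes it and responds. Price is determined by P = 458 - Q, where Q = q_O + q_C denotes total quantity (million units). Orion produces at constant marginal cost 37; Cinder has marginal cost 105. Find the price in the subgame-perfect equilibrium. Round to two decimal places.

The follower Cinder best-responds to any q_O: π_C = (458 - Q)q_C - 105q_C.
Follower FOC: 353 - q_O - 2q_C = 0, so q_C(q_O) = (353 - q_O)/2.
Orion substitutes q_C(q_O) into its own profit: π_O = q_O(458 - q_O - (353 - q_O)/2) - 37q_O = (563/2 - (1/2)q_O)q_O - 37q_O.
The leader's first-order condition 489/2 - q_O = 0 yields q_O = 489/2.
Then q_C = (353 - 489/2)/2 = 217/4.
Total output Q = 1195/4, so price P = 458 - 1195/4 = 637/4.

159.25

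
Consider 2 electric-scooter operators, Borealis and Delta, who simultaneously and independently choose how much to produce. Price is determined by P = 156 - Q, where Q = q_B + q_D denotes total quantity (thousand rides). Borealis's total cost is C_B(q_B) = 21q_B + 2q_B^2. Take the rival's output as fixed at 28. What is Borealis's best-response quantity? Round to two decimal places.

17.83

With the rival's output fixed at 28, Borealis's profit is π_B = (156 - 28 - q_B)q_B - (21q_B + 2q_B²) = (128 - q_B)q_B - (21q_B + 2q_B²).
∂π_B/∂q_B = 107 - 6q_B = 0, so q_B = 107/6.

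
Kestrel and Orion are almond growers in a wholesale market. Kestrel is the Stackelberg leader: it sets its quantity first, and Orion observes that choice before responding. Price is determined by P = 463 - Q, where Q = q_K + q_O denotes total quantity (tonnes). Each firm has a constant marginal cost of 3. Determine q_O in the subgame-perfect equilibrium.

The follower Orion best-responds to any q_K: π_O = (463 - Q)q_O - 3q_O.
Follower FOC: 460 - q_K - 2q_O = 0, so q_O(q_K) = (460 - q_K)/2.
The leader anticipates this reaction. Substituting into P = 463 - Q gives P = 233 - (1/2)q_K, so π_K = (233 - (1/2)q_K)q_K - 3q_K.
The leader's first-order condition 230 - q_K = 0 yields q_K = 230.
Then q_O = (460 - 230)/2 = 115.

115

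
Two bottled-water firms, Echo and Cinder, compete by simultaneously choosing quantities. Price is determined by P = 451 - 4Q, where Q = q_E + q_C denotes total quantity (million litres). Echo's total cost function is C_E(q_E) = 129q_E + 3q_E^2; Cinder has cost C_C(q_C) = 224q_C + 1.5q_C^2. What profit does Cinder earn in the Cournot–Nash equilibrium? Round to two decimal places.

1031.64

Echo's profit: π_E = (451 - 4Q)q_E - (129q_E + 3q_E²). Setting ∂π_E/∂q_E = 0: 322 - 14q_E - 4(q_C) = 0.
Cinder's profit: π_C = (451 - 4Q)q_C - (224q_C + (3/2)q_C²). Setting ∂π_C/∂q_C = 0: 227 - 11q_C - 4(q_E) = 0.
Best responses: q_E = (322 - 4q_C)/14, q_C = (227 - 4q_E)/11.
Substituting one into the other gives q_E = 439/23 and q_C = 315/23.
Price P = 451 - 4·(754/23) = 319.8696.
Cinder's profit: 319.8696·(315/23) - 224·(315/23) - (3/2)(315/23)² = 1031.6399.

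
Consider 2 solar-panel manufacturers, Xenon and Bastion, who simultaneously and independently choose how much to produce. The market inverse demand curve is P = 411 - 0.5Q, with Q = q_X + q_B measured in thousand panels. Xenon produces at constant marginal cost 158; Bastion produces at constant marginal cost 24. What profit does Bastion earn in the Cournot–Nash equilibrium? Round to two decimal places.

Xenon's profit: π_X = (411 - 0.5Q)q_X - (158q_X). Setting ∂π_X/∂q_X = 0: 253 - q_X - (1/2)(q_B) = 0.
Bastion's first-order condition: 387 - q_B - (1/2)(q_X) = 0.
Rearranging gives the reaction functions q_X = (253 - (1/2)q_B) and q_B = (387 - (1/2)q_X).
Solving the pair: q_X = 238/3, q_B = 1042/3.
Price P = 411 - (1/2)·(1280/3) = 593/3.
Bastion's profit: (593/3 - 24)·(1042/3) = 60320.2222.

60320.22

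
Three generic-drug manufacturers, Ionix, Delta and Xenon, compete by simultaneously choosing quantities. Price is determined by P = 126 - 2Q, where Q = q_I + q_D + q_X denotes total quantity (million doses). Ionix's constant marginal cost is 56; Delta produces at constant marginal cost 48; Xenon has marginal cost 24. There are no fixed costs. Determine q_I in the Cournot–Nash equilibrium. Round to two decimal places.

3.75

Ionix's profit: π_I = (126 - 2Q)q_I - (56q_I). Setting ∂π_I/∂q_I = 0: 70 - 4q_I - 2(q_D + q_X) = 0.
Delta's profit: π_D = (126 - 2Q)q_D - (48q_D). Setting ∂π_D/∂q_D = 0: 78 - 4q_D - 2(q_I + q_X) = 0.
Xenon's first-order condition: 102 - 4q_X - 2(q_I + q_D) = 0.
Adding the 3 conditions: 250 − 4Q − 4Q = 0, i.e. Q = 125/4.
Back-substituting: q_I = (70 − 125/2)/2 = 15/4, q_D = (78 − 125/2)/2 = 31/4, q_X = (102 − 125/2)/2 = 79/4.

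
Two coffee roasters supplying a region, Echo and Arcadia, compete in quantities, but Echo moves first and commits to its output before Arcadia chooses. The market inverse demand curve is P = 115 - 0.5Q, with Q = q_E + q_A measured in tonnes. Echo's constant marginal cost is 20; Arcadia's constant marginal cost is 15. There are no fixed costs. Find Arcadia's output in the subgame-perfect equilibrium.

55

The follower Arcadia best-responds to any q_E: π_A = (115 - 0.5Q)q_A - 15q_A.
∂π_A/∂q_A = 100 - (1/2)q_E - q_A = 0 gives the reaction function q_A = (100 - (1/2)q_E).
Echo substitutes q_A(q_E) into its own profit: π_E = q_E(115 - (1/2)q_E - (100 - (1/2)q_E)/2) - 20q_E = (65 - (1/4)q_E)q_E - 20q_E.
Leader FOC: 45 - (1/2)q_E = 0, so q_E = 90.
Then q_A = (100 - (1/2)·90) = 55.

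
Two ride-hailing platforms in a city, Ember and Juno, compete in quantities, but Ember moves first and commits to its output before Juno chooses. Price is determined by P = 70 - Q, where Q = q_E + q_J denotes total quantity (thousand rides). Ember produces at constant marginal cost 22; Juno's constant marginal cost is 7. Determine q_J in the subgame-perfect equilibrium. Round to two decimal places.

Solve by backward induction. Given q_E, the follower Juno maximises π_J = (70 - q_E - q_J)q_J - 7q_J.
Setting the follower's marginal profit to zero, 63 - q_E - 2q_J = 0, i.e. q_J = (63 - q_E)/2.
Ember substitutes q_J(q_E) into its own profit: π_E = q_E(70 - q_E - (63 - q_E)/2) - 22q_E = (77/2 - (1/2)q_E)q_E - 22q_E.
Leader FOC: 33/2 - q_E = 0, so q_E = 33/2.
Then q_J = (63 - 33/2)/2 = 93/4.

23.25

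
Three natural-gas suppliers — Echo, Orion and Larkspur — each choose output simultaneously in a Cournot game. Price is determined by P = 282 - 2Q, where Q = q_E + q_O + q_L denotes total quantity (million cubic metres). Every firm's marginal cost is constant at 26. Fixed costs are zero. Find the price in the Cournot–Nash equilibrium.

Each firm earns π_i = (282 - 2Q)q_i - 26q_i.
Setting ∂π_i/∂q_i = 0 with rivals' quantities fixed: 256 - 4q_i - 2·Σ_{j≠i} q_j = 0.
By symmetry each firm produces the same amount; substituting Σ_{j≠i} q_j = 2q_i yields q_i = 256/8 = 32.
Total output Q = 96, so price P = 282 - 2·96 = 90.

90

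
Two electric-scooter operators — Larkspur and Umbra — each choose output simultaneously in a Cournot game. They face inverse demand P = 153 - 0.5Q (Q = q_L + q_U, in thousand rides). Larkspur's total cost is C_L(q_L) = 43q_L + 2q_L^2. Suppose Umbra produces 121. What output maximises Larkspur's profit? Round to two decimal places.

9.90

With the rival's output fixed at 121, Larkspur's profit is π_L = (153 - (1/2)·121 - (1/2)q_L)q_L - (43q_L + 2q_L²) = (185/2 - (1/2)q_L)q_L - (43q_L + 2q_L²).
∂π_L/∂q_L = 99/2 - 5q_L = 0, so q_L = 99/10.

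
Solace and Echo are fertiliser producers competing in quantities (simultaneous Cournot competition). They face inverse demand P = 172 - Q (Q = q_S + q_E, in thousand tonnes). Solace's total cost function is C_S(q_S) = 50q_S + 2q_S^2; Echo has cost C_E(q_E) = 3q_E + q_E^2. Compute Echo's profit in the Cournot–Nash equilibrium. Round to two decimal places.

3008.18

Solace's profit: π_S = (172 - Q)q_S - (50q_S + 2q_S²). Setting ∂π_S/∂q_S = 0: 122 - 6q_S - (q_E) = 0.
Echo's first-order condition: 169 - 4q_E - (q_S) = 0.
Rearranging gives the reaction functions q_S = (122 - q_E)/6 and q_E = (169 - q_S)/4.
Solving the pair: q_S = 319/23, q_E = 892/23.
Price P = 172 - 1211/23 = 119.3478.
Echo's profit: 119.3478·(892/23) - 3·(892/23) - (892/23)² = 3008.1815.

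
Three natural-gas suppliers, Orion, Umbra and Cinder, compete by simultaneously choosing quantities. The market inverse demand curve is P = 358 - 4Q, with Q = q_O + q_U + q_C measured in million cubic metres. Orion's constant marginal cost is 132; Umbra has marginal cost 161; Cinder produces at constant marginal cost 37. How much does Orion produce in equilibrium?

Orion's profit: π_O = (358 - 4Q)q_O - (132q_O). Setting ∂π_O/∂q_O = 0: 226 - 8q_O - 4(q_U + q_C) = 0.
Umbra's profit: π_U = (358 - 4Q)q_U - (161q_U). Setting ∂π_U/∂q_U = 0: 197 - 8q_U - 4(q_O + q_C) = 0.
Cinder's first-order condition: 321 - 8q_C - 4(q_O + q_U) = 0.
Summing all 3 equations gives 744 − 16Q = 0, hence Q = 93/2.
Back-substituting: q_O = (226 − 186)/4 = 10, q_U = (197 − 186)/4 = 11/4, q_C = (321 − 186)/4 = 135/4.

10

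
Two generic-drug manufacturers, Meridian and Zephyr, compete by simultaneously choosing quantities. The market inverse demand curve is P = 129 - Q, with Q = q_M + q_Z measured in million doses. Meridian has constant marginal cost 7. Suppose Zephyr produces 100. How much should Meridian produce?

With the rival's output fixed at 100, Meridian's profit is π_M = (129 - 100 - q_M)q_M - (7q_M) = (29 - q_M)q_M - (7q_M).
∂π_M/∂q_M = 22 - 2q_M = 0, so q_M = 11.

11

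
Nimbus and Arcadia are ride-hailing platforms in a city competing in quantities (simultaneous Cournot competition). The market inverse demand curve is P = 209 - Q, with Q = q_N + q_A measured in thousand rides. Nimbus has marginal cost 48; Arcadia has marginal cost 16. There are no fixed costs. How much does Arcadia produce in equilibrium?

Nimbus's profit: π_N = (209 - Q)q_N - (48q_N). Setting ∂π_N/∂q_N = 0: 161 - 2q_N - (q_A) = 0.
Arcadia's profit: π_A = (209 - Q)q_A - (16q_A). Setting ∂π_A/∂q_A = 0: 193 - 2q_A - (q_N) = 0.
So q_N = (161 - q_A)/2 and q_A = (193 - q_N)/2.
Solving the pair: q_N = 43, q_A = 75.

75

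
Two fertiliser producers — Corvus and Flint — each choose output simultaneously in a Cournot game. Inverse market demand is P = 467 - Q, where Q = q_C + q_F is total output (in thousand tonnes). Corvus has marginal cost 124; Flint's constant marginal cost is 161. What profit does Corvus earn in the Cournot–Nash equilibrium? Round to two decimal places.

Corvus's profit: π_C = (467 - Q)q_C - (124q_C). Setting ∂π_C/∂q_C = 0: 343 - 2q_C - (q_F) = 0.
Flint's profit: π_F = (467 - Q)q_F - (161q_F). Setting ∂π_F/∂q_F = 0: 306 - 2q_F - (q_C) = 0.
So q_C = (343 - q_F)/2 and q_F = (306 - q_C)/2.
Substituting one into the other gives q_C = 380/3 and q_F = 269/3.
Price P = 467 - 649/3 = 752/3.
Corvus's profit: (752/3 - 124)·(380/3) = 16044.4444.

16044.44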